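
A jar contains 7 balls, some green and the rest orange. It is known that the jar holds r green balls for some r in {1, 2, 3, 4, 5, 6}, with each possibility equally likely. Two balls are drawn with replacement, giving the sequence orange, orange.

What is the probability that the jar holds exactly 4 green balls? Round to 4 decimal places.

Compute the likelihood of the observed sequence for each case: P(data | r = 1) = (6/7)(6/7) = 36/49; P(data | r = 2) = (5/7)(5/7) = 25/49; P(data | r = 3) = (4/7)(4/7) = 16/49; P(data | r = 4) = (3/7)(3/7) = 9/49; P(data | r = 5) = (2/7)(2/7) = 4/49; P(data | r = 6) = (1/7)(1/7) = 1/49.
Weighting by the prior gives 1/6 · 36/49 = 6/49, 1/6 · 25/49 = 25/294, 1/6 · 16/49 = 8/147, 1/6 · 9/49 = 3/98, 1/6 · 4/49 = 2/147, 1/6 · 1/49 = 1/294; these sum to 13/42.
Hence P(r = 4 | data) = (3/98) / (13/42) = 9/91.

0.0989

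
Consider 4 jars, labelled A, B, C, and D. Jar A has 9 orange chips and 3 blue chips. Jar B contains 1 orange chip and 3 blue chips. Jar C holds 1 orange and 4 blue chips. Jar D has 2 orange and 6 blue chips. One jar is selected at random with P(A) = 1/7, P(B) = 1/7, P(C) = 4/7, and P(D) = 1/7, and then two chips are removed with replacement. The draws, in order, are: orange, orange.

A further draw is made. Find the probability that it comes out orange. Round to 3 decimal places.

0.572

The likelihood of the observed sequence under each hypothesis: P(data | jar A) = (9/12)(9/12) = 0.5625; P(data | jar B) = (1/4)(1/4) = 0.0625; P(data | jar C) = (1/5)(1/5) = 0.04; P(data | jar D) = (2/8)(2/8) = 0.0625.
Multiplying each by its prior: 1/7 · 0.5625 = 0.080357, 1/7 · 0.0625 = 0.0089286, 4/7 · 0.04 = 0.022857, 1/7 · 0.0625 = 0.0089286; these sum to 0.12107.
Normalising, the posterior is P(jar A | data) = 0.66372, P(jar B | data) = 0.073746, P(jar C | data) = 0.18879, P(jar D | data) = 0.073746.
The predictive probability is P(orange next | data) = (3/4)(0.66372) + (1/4)(0.073746) + (1/5)(0.18879) + (1/4)(0.073746) = 0.57242.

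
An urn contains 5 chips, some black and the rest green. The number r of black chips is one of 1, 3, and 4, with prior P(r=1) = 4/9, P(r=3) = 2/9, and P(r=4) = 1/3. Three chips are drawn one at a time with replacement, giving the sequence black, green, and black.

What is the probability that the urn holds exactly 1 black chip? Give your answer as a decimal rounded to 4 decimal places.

0.1600

The likelihood of the observed sequence under each hypothesis: P(data | r = 1) = (1/5)(4/5)(1/5) = 0.032; P(data | r = 3) = (3/5)(2/5)(3/5) = 0.144; P(data | r = 4) = (4/5)(1/5)(4/5) = 0.128.
Weighting by the prior gives 4/9 · 0.032 = 0.014222, 2/9 · 0.144 = 0.032, 1/3 · 0.128 = 0.042667; these sum to 0.088889.
So P(r = 1 | data) = (0.014222) / (0.088889) = 0.16.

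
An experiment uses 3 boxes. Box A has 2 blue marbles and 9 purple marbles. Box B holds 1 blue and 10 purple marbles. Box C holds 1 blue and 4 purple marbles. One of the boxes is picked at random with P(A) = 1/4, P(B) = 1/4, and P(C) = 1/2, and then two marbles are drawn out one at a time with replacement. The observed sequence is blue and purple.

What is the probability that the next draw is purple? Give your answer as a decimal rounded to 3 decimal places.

Compute the likelihood of the observed sequence for each case: P(data | box A) = (2/11)(9/11) = 0.14876; P(data | box B) = (1/11)(10/11) = 0.082645; P(data | box C) = (1/5)(4/5) = 0.16.
Weighting by the prior gives 1/4 · 0.14876 = 0.03719, 1/4 · 0.082645 = 0.020661, 1/2 · 0.16 = 0.08; with total 0.13785.
Normalising, the posterior is P(box A | data) = 0.26978, P(box B | data) = 0.14988, P(box C | data) = 0.58034.
The predictive probability is P(purple next | data) = (9/11)(0.26978) + (10/11)(0.14988) + (4/5)(0.58034) = 0.82126.

0.821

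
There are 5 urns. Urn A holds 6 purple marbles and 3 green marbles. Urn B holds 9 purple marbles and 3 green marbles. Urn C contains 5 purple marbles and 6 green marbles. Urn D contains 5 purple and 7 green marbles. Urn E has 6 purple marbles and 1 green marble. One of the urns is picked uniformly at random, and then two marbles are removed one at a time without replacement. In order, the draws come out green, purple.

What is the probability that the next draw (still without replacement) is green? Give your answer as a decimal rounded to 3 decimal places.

Compute the likelihood of the observed sequence for each case: P(data | urn A) = (3/9)(6/8) = 0.25; P(data | urn B) = (3/12)(9/11) = 0.20455; P(data | urn C) = (6/11)(5/10) = 0.27273; P(data | urn D) = (7/12)(5/11) = 0.26515; P(data | urn E) = (1/7)(6/6) = 0.14286.
Multiplying each by its prior: 1/5 · 0.25 = 0.05, 1/5 · 0.20455 = 0.040909, 1/5 · 0.27273 = 0.054545, 1/5 · 0.26515 = 0.05303, 1/5 · 0.14286 = 0.028571; these sum to 0.22706.
The posterior is then P(urn A | data) = 0.22021, P(urn B | data) = 0.18017, P(urn C | data) = 0.24023, P(urn D | data) = 0.23356, P(urn E | data) = 0.12583.
The predictive probability is P(green next | data) = (2/7)(0.22021) + (1/5)(0.18017) + (5/9)(0.24023) + (3/5)(0.23356) + (0)(0.12583) = 0.37255.

0.373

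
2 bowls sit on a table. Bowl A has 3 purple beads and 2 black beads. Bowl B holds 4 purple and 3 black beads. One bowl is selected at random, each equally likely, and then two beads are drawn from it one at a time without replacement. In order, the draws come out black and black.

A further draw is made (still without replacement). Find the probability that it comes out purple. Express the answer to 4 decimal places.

Under each hypothesis, the probability of the observed sequence is: P(data | bowl A) = (2/5)(1/4) = 1/10; P(data | bowl B) = (3/7)(2/6) = 1/7.
The prior-weighted likelihoods are 1/2 · 1/10 = 1/20, 1/2 · 1/7 = 1/14; these sum to 17/140.
Normalising, the posterior is P(bowl A | data) = 7/17, P(bowl B | data) = 10/17.
So P(purple next | data) = Σ P(purple next | H) P(H | data) = (1)(7/17) + (4/5)(10/17) = 15/17.

0.8824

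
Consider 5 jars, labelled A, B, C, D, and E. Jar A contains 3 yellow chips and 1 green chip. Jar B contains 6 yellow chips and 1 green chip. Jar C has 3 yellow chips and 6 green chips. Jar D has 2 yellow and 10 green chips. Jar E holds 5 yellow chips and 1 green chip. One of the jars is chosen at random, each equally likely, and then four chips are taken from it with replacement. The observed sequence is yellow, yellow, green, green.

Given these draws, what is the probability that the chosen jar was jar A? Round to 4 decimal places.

The likelihood of the observed sequence under each hypothesis: P(data | jar A) = (3/4)(3/4)(1/4)(1/4) = 0.035156; P(data | jar B) = (6/7)(6/7)(1/7)(1/7) = 0.014994; P(data | jar C) = (3/9)(3/9)(6/9)(6/9) = 0.049383; P(data | jar D) = (2/12)(2/12)(10/12)(10/12) = 0.01929; P(data | jar E) = (5/6)(5/6)(1/6)(1/6) = 0.01929.
The prior-weighted likelihoods are 1/5 · 0.035156 = 0.0070313, 1/5 · 0.014994 = 0.0029988, 1/5 · 0.049383 = 0.0098765, 1/5 · 0.01929 = 0.003858, 1/5 · 0.01929 = 0.003858; with total 0.027623.
By Bayes' rule, P(jar A | data) = (0.0070313) / (0.027623) = 0.25455.

0.2545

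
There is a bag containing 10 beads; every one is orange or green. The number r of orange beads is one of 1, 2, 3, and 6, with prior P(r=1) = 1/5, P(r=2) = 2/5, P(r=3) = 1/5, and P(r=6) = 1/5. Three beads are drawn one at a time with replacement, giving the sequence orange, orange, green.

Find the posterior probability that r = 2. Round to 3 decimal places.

Compute the likelihood of the observed sequence for each case: P(data | r = 1) = (1/10)(1/10)(9/10) = 0.009; P(data | r = 2) = (2/10)(2/10)(8/10) = 0.032; P(data | r = 3) = (3/10)(3/10)(7/10) = 0.063; P(data | r = 6) = (6/10)(6/10)(4/10) = 0.144.
Multiplying each by its prior: 1/5 · 0.009 = 0.0018, 2/5 · 0.032 = 0.0128, 1/5 · 0.063 = 0.0126, 1/5 · 0.144 = 0.0288; these sum to 0.056.
Hence P(r = 2 | data) = (0.0128) / (0.056) = 0.22857.

0.229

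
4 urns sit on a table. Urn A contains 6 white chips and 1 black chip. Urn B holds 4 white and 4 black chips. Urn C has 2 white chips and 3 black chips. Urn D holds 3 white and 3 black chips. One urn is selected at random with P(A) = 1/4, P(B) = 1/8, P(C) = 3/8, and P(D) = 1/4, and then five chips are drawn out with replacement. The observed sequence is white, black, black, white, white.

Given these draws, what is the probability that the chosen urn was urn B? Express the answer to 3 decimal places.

The likelihood of the observed sequence under each hypothesis: P(data | urn A) = (6/7)(1/7)(1/7)(6/7)(6/7) = 0.012852; P(data | urn B) = (4/8)(4/8)(4/8)(4/8)(4/8) = 0.03125; P(data | urn C) = (2/5)(3/5)(3/5)(2/5)(2/5) = 0.02304; P(data | urn D) = (3/6)(3/6)(3/6)(3/6)(3/6) = 0.03125.
Weighting by the prior gives 1/4 · 0.012852 = 0.0032129, 1/8 · 0.03125 = 0.0039062, 3/8 · 0.02304 = 0.00864, 1/4 · 0.03125 = 0.0078125; these sum to 0.023572.
By Bayes' rule, P(urn B | data) = (0.0039062) / (0.023572) = 0.16572.

0.166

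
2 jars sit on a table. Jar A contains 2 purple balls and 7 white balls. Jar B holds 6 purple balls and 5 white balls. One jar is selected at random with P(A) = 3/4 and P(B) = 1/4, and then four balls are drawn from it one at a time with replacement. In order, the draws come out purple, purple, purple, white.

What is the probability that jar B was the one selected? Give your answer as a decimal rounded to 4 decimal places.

0.7423

For each hypothesis, P(data | H) works out to: P(data | jar A) = (2/9)(2/9)(2/9)(7/9) = 0.0085353; P(data | jar B) = (6/11)(6/11)(6/11)(5/11) = 0.073765.
Weighting by the prior gives 3/4 · 0.0085353 = 0.0064015, 1/4 · 0.073765 = 0.018441; summing to 0.024843.
So P(jar B | data) = (0.018441) / (0.024843) = 0.74232.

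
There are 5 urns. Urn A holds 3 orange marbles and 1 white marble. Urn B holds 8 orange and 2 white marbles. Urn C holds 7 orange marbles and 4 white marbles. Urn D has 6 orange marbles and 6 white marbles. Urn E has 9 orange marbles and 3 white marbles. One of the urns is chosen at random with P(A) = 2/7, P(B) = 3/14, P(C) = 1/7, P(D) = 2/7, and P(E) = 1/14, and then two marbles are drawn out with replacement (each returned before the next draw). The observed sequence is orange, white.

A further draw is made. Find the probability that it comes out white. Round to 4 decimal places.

0.3467

Under each hypothesis, the probability of the observed sequence is: P(data | urn A) = (3/4)(1/4) = 0.1875; P(data | urn B) = (8/10)(2/10) = 0.16; P(data | urn C) = (7/11)(4/11) = 0.2314; P(data | urn D) = (6/12)(6/12) = 0.25; P(data | urn E) = (9/12)(3/12) = 0.1875.
Multiplying each by its prior: 2/7 · 0.1875 = 0.053571, 3/14 · 0.16 = 0.034286, 1/7 · 0.2314 = 0.033058, 2/7 · 0.25 = 0.071429, 1/14 · 0.1875 = 0.013393; summing to 0.20574.
Dividing through by the total gives posterior P(urn A | data) = 0.26039, P(urn B | data) = 0.16665, P(urn C | data) = 0.16068, P(urn D | data) = 0.34718, P(urn E | data) = 0.065097.
The predictive probability is P(white next | data) = (1/4)(0.26039) + (1/5)(0.16665) + (4/11)(0.16068) + (1/2)(0.34718) + (1/4)(0.065097) = 0.34672.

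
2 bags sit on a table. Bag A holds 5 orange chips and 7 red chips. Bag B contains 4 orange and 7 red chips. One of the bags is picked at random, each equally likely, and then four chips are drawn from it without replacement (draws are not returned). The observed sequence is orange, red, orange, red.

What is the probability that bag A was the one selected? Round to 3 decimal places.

0.526

The likelihood of the observed sequence under each hypothesis: P(data | bag A) = (5/12)(7/11)(4/10)(6/9) = 0.070707; P(data | bag B) = (4/11)(7/10)(3/9)(6/8) = 0.063636.
The prior-weighted likelihoods are 1/2 · 0.070707 = 0.035354, 1/2 · 0.063636 = 0.031818; with total 0.067172.
By Bayes' rule, P(bag A | data) = (0.035354) / (0.067172) = 0.52632.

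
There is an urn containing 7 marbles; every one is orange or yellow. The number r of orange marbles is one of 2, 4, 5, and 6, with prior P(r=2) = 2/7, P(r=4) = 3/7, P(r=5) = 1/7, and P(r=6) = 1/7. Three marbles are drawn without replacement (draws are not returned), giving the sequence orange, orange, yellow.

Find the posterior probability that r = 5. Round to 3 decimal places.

0.202

For each hypothesis, P(data | H) works out to: P(data | r = 2) = (2/7)(1/6)(5/5) = 1/21; P(data | r = 4) = (4/7)(3/6)(3/5) = 6/35; P(data | r = 5) = (5/7)(4/6)(2/5) = 4/21; P(data | r = 6) = (6/7)(5/6)(1/5) = 1/7.
Multiplying each by its prior: 2/7 · 1/21 = 2/147, 3/7 · 6/35 = 18/245, 1/7 · 4/21 = 4/147, 1/7 · 1/7 = 1/49; these sum to 33/245.
So P(r = 5 | data) = (4/147) / (33/245) = 20/99.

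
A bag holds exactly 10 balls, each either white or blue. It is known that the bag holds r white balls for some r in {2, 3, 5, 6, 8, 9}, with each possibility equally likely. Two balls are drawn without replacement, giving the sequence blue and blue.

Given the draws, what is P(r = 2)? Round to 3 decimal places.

Compute the likelihood of the observed sequence for each case: P(data | r = 2) = (8/10)(7/9) = 28/45; P(data | r = 3) = (7/10)(6/9) = 7/15; P(data | r = 5) = (5/10)(4/9) = 2/9; P(data | r = 6) = (4/10)(3/9) = 2/15; P(data | r = 8) = (2/10)(1/9) = 1/45; P(data | r = 9) = (1/10)(0/9) = 0.
The prior-weighted likelihoods are 1/6 · 28/45 = 14/135, 1/6 · 7/15 = 7/90, 1/6 · 2/9 = 1/27, 1/6 · 2/15 = 1/45, 1/6 · 1/45 = 1/270, 1/6 · 0 = 0; these sum to 11/45.
So P(r = 2 | data) = (14/135) / (11/45) = 14/33.

0.424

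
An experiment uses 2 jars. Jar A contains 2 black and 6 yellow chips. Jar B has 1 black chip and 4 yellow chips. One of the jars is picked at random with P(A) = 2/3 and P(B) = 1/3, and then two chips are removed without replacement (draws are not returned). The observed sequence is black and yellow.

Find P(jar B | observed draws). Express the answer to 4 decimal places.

0.3182

The likelihood of the observed sequence under each hypothesis: P(data | jar A) = (2/8)(6/7) = 3/14; P(data | jar B) = (1/5)(4/4) = 1/5.
Multiplying each by its prior: 2/3 · 3/14 = 1/7, 1/3 · 1/5 = 1/15; with total 22/105.
By Bayes' rule, P(jar B | data) = (1/15) / (22/105) = 7/22.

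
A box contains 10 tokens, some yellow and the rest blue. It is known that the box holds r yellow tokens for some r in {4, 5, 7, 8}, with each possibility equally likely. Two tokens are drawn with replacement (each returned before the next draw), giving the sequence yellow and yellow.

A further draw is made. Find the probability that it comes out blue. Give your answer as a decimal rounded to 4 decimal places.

Compute the likelihood of the observed sequence for each case: P(data | r = 4) = (4/10)(4/10) = 4/25; P(data | r = 5) = (5/10)(5/10) = 1/4; P(data | r = 7) = (7/10)(7/10) = 49/100; P(data | r = 8) = (8/10)(8/10) = 16/25.
Weighting by the prior gives 1/4 · 4/25 = 1/25, 1/4 · 1/4 = 1/16, 1/4 · 49/100 = 49/400, 1/4 · 16/25 = 4/25; these sum to 77/200.
Dividing through by the total gives posterior P(r = 4 | data) = 8/77, P(r = 5 | data) = 25/154, P(r = 7 | data) = 7/22, P(r = 8 | data) = 32/77.
The predictive probability is P(blue next | data) = (3/5)(8/77) + (1/2)(25/154) + (3/10)(7/22) + (1/5)(32/77) = 124/385.

0.3221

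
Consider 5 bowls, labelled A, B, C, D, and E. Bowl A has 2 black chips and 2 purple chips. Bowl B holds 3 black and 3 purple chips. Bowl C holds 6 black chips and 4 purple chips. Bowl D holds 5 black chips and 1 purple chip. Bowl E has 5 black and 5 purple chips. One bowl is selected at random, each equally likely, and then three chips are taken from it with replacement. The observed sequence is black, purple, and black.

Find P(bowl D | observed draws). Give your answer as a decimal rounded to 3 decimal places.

0.182

The likelihood of the observed sequence under each hypothesis: P(data | bowl A) = (2/4)(2/4)(2/4) = 0.125; P(data | bowl B) = (3/6)(3/6)(3/6) = 0.125; P(data | bowl C) = (6/10)(4/10)(6/10) = 0.144; P(data | bowl D) = (5/6)(1/6)(5/6) = 0.11574; P(data | bowl E) = (5/10)(5/10)(5/10) = 0.125.
Weighting by the prior gives 1/5 · 0.125 = 0.025, 1/5 · 0.125 = 0.025, 1/5 · 0.144 = 0.0288, 1/5 · 0.11574 = 0.023148, 1/5 · 0.125 = 0.025; summing to 0.12695.
Therefore the posterior P(bowl D | data) = (0.023148) / (0.12695) = 0.18234.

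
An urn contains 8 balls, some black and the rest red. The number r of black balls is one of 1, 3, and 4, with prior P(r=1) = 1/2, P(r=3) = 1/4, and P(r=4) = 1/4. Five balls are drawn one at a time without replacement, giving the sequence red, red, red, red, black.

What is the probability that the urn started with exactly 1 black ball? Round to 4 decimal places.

Compute the likelihood of the observed sequence for each case: P(data | r = 1) = (7/8)(6/7)(5/6)(4/5)(1/4) = 0.125; P(data | r = 3) = (5/8)(4/7)(3/6)(2/5)(3/4) = 0.053571; P(data | r = 4) = (4/8)(3/7)(2/6)(1/5)(4/4) = 0.014286.
Multiplying each by its prior: 1/2 · 0.125 = 0.0625, 1/4 · 0.053571 = 0.013393, 1/4 · 0.014286 = 0.0035714; summing to 0.079464.
Therefore the posterior P(r = 1 | data) = (0.0625) / (0.079464) = 0.78652.

0.7865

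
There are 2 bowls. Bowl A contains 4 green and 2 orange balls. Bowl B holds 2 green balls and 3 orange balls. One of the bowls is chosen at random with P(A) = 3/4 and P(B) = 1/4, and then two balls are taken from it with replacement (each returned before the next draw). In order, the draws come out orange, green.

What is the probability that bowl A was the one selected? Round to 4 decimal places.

0.7353

Under each hypothesis, the probability of the observed sequence is: P(data | bowl A) = (2/6)(4/6) = 2/9; P(data | bowl B) = (3/5)(2/5) = 6/25.
The prior-weighted likelihoods are 3/4 · 2/9 = 1/6, 1/4 · 6/25 = 3/50; with total 17/75.
So P(bowl A | data) = (1/6) / (17/75) = 25/34.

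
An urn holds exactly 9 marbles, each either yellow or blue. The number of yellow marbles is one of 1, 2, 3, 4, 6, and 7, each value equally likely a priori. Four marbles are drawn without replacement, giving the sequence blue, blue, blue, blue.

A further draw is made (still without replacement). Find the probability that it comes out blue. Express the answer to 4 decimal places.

Under each hypothesis, the probability of the observed sequence is: P(data | r = 1) = (8/9)(7/8)(6/7)(5/6) = 5/9; P(data | r = 2) = (7/9)(6/8)(5/7)(4/6) = 5/18; P(data | r = 3) = (6/9)(5/8)(4/7)(3/6) = 5/42; P(data | r = 4) = (5/9)(4/8)(3/7)(2/6) = 5/126; P(data | r = 6) = (3/9)(2/8)(1/7)(0/6) = 0; P(data | r = 7) = (2/9)(1/8)(0/7) = 0.
The prior-weighted likelihoods are 1/6 · 5/9 = 5/54, 1/6 · 5/18 = 5/108, 1/6 · 5/42 = 5/252, 1/6 · 5/126 = 5/756, 1/6 · 0 = 0, 1/6 · 0 = 0; summing to 125/756.
The posterior is then P(r = 1 | data) = 14/25, P(r = 2 | data) = 7/25, P(r = 3 | data) = 3/25, P(r = 4 | data) = 1/25, P(r = 6 | data) = 0, P(r = 7 | data) = 0.
The predictive probability is P(blue next | data) = (4/5)(14/25) + (3/5)(7/25) + (2/5)(3/25) + (1/5)(1/25) = 84/125.

0.6720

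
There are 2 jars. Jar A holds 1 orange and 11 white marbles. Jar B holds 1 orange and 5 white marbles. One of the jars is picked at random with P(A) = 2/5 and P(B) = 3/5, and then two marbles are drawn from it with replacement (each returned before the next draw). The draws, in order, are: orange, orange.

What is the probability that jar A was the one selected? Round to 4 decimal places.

For each hypothesis, P(data | H) works out to: P(data | jar A) = (1/12)(1/12) = 1/144; P(data | jar B) = (1/6)(1/6) = 1/36.
Multiplying each by its prior: 2/5 · 1/144 = 1/360, 3/5 · 1/36 = 1/60; these sum to 7/360.
Hence P(jar A | data) = (1/360) / (7/360) = 1/7.

0.1429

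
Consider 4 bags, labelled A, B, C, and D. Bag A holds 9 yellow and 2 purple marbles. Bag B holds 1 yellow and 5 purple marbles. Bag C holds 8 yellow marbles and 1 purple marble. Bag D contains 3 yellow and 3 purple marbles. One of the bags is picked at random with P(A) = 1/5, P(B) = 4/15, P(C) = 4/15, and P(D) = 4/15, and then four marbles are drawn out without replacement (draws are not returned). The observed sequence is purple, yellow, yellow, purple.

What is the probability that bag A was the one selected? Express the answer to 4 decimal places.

Under each hypothesis, the probability of the observed sequence is: P(data | bag A) = (2/11)(9/10)(8/9)(1/8) = 1/55; P(data | bag B) = (5/6)(1/5)(0/4) = 0; P(data | bag C) = (1/9)(8/8)(7/7)(0/6) = 0; P(data | bag D) = (3/6)(3/5)(2/4)(2/3) = 1/10.
The prior-weighted likelihoods are 1/5 · 1/55 = 1/275, 4/15 · 0 = 0, 4/15 · 0 = 0, 4/15 · 1/10 = 2/75; these sum to 1/33.
So P(bag A | data) = (1/275) / (1/33) = 3/25.

0.1200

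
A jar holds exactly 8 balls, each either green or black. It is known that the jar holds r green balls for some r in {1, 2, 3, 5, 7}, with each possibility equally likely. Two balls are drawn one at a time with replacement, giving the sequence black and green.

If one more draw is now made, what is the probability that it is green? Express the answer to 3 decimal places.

Compute the likelihood of the observed sequence for each case: P(data | r = 1) = (7/8)(1/8) = 7/64; P(data | r = 2) = (6/8)(2/8) = 3/16; P(data | r = 3) = (5/8)(3/8) = 15/64; P(data | r = 5) = (3/8)(5/8) = 15/64; P(data | r = 7) = (1/8)(7/8) = 7/64.
Multiplying each by its prior: 1/5 · 7/64 = 7/320, 1/5 · 3/16 = 3/80, 1/5 · 15/64 = 3/64, 1/5 · 15/64 = 3/64, 1/5 · 7/64 = 7/320; these sum to 7/40.
Dividing through by the total gives posterior P(r = 1 | data) = 1/8, P(r = 2 | data) = 3/14, P(r = 3 | data) = 15/56, P(r = 5 | data) = 15/56, P(r = 7 | data) = 1/8.
Averaging over the posterior, P(green next | data) = (1/8)(1/8) + (1/4)(3/14) + (3/8)(15/56) + (5/8)(15/56) + (7/8)(1/8) = 25/56.

0.446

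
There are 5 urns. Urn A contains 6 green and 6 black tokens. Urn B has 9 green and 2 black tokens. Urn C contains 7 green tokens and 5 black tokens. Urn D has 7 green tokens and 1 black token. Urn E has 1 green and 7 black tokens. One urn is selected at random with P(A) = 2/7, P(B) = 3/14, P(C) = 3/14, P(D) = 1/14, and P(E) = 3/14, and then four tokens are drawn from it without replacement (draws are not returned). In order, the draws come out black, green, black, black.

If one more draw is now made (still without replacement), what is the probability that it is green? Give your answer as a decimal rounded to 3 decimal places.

0.319

For each hypothesis, P(data | H) works out to: P(data | urn A) = (6/12)(6/11)(5/10)(4/9) = 0.060606; P(data | urn B) = (2/11)(9/10)(1/9)(0/8) = 0; P(data | urn C) = (5/12)(7/11)(4/10)(3/9) = 0.035354; P(data | urn D) = (1/8)(7/7)(0/6) = 0; P(data | urn E) = (7/8)(1/7)(6/6)(5/5) = 0.125.
Weighting by the prior gives 2/7 · 0.060606 = 0.017316, 3/14 · 0 = 0, 3/14 · 0.035354 = 0.0075758, 1/14 · 0 = 0, 3/14 · 0.125 = 0.026786; with total 0.051677.
Normalising, the posterior is P(urn A | data) = 0.33508, P(urn B | data) = 0, P(urn C | data) = 0.1466, P(urn D | data) = 0, P(urn E | data) = 0.51832.
The predictive probability is P(green next | data) = (5/8)(0.33508) + (3/4)(0.1466) + (0)(0.51832) = 0.31937.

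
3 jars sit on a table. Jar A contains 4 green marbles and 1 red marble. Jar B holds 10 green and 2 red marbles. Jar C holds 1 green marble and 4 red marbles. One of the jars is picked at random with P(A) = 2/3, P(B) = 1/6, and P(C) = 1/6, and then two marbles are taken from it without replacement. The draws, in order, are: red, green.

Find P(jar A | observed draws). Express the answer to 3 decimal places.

The likelihood of the observed sequence under each hypothesis: P(data | jar A) = (1/5)(4/4) = 1/5; P(data | jar B) = (2/12)(10/11) = 5/33; P(data | jar C) = (4/5)(1/4) = 1/5.
Weighting by the prior gives 2/3 · 1/5 = 2/15, 1/6 · 5/33 = 5/198, 1/6 · 1/5 = 1/30; these sum to 19/99.
So P(jar A | data) = (2/15) / (19/99) = 66/95.

0.695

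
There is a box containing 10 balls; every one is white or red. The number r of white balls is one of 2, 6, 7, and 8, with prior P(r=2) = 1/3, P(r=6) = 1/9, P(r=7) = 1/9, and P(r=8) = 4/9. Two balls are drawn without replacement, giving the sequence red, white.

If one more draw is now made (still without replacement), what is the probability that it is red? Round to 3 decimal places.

Under each hypothesis, the probability of the observed sequence is: P(data | r = 2) = (8/10)(2/9) = 8/45; P(data | r = 6) = (4/10)(6/9) = 4/15; P(data | r = 7) = (3/10)(7/9) = 7/30; P(data | r = 8) = (2/10)(8/9) = 8/45.
Weighting by the prior gives 1/3 · 8/45 = 8/135, 1/9 · 4/15 = 4/135, 1/9 · 7/30 = 7/270, 4/9 · 8/45 = 32/405; with total 157/810.
The posterior is then P(r = 2 | data) = 48/157, P(r = 6 | data) = 24/157, P(r = 7 | data) = 21/157, P(r = 8 | data) = 64/157.
Averaging over the posterior, P(red next | data) = (7/8)(48/157) + (3/8)(24/157) + (1/4)(21/157) + (1/8)(64/157) = 257/628.

0.409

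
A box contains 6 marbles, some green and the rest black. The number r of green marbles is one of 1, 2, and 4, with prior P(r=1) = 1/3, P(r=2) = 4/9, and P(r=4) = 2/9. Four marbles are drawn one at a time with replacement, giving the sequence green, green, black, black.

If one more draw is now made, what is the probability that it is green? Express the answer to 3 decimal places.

0.399

The likelihood of the observed sequence under each hypothesis: P(data | r = 1) = (1/6)(1/6)(5/6)(5/6) = 0.01929; P(data | r = 2) = (2/6)(2/6)(4/6)(4/6) = 0.049383; P(data | r = 4) = (4/6)(4/6)(2/6)(2/6) = 0.049383.
The prior-weighted likelihoods are 1/3 · 0.01929 = 0.00643, 4/9 · 0.049383 = 0.021948, 2/9 · 0.049383 = 0.010974; with total 0.039352.
Normalising, the posterior is P(r = 1 | data) = 0.1634, P(r = 2 | data) = 0.55773, P(r = 4 | data) = 0.27887.
So P(green next | data) = Σ P(green next | H) P(H | data) = (1/6)(0.1634) + (1/3)(0.55773) + (2/3)(0.27887) = 0.39906.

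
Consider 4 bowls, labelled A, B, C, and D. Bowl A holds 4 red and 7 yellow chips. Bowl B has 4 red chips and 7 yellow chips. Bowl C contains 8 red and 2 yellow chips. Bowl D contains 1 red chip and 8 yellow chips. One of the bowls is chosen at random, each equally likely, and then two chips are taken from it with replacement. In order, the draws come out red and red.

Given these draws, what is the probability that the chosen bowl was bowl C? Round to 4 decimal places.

0.6981

Under each hypothesis, the probability of the observed sequence is: P(data | bowl A) = (4/11)(4/11) = 0.13223; P(data | bowl B) = (4/11)(4/11) = 0.13223; P(data | bowl C) = (8/10)(8/10) = 0.64; P(data | bowl D) = (1/9)(1/9) = 0.012346.
Weighting by the prior gives 1/4 · 0.13223 = 0.033058, 1/4 · 0.13223 = 0.033058, 1/4 · 0.64 = 0.16, 1/4 · 0.012346 = 0.0030864; with total 0.2292.
Hence P(bowl C | data) = (0.16) / (0.2292) = 0.69807.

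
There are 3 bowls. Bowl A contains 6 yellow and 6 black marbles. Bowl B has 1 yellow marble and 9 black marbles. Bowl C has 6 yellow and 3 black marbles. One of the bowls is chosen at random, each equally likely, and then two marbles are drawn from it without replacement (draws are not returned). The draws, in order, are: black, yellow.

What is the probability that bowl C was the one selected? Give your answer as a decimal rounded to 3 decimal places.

0.401

The likelihood of the observed sequence under each hypothesis: P(data | bowl A) = (6/12)(6/11) = 3/11; P(data | bowl B) = (9/10)(1/9) = 1/10; P(data | bowl C) = (3/9)(6/8) = 1/4.
The prior-weighted likelihoods are 1/3 · 3/11 = 1/11, 1/3 · 1/10 = 1/30, 1/3 · 1/4 = 1/12; these sum to 137/660.
So P(bowl C | data) = (1/12) / (137/660) = 55/137.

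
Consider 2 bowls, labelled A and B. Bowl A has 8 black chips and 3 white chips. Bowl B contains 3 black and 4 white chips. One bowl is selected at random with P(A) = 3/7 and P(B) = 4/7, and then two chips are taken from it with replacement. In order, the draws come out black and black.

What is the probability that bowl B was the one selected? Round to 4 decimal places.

Under each hypothesis, the probability of the observed sequence is: P(data | bowl A) = (8/11)(8/11) = 0.52893; P(data | bowl B) = (3/7)(3/7) = 0.18367.
Weighting by the prior gives 3/7 · 0.52893 = 0.22668, 4/7 · 0.18367 = 0.10496; with total 0.33164.
Hence P(bowl B | data) = (0.10496) / (0.33164) = 0.31648.

0.3165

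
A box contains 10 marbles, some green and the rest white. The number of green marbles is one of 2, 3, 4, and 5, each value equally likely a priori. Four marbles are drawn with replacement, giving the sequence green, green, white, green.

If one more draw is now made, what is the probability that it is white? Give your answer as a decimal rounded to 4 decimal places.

0.5756

The likelihood of the observed sequence under each hypothesis: P(data | r = 2) = (2/10)(2/10)(8/10)(2/10) = 0.0064; P(data | r = 3) = (3/10)(3/10)(7/10)(3/10) = 0.0189; P(data | r = 4) = (4/10)(4/10)(6/10)(4/10) = 0.0384; P(data | r = 5) = (5/10)(5/10)(5/10)(5/10) = 0.0625.
Weighting by the prior gives 1/4 · 0.0064 = 0.0016, 1/4 · 0.0189 = 0.004725, 1/4 · 0.0384 = 0.0096, 1/4 · 0.0625 = 0.015625; summing to 0.03155.
Dividing through by the total gives posterior P(r = 2 | data) = 0.050713, P(r = 3 | data) = 0.14976, P(r = 4 | data) = 0.30428, P(r = 5 | data) = 0.49525.
The predictive probability is P(white next | data) = (4/5)(0.050713) + (7/10)(0.14976) + (3/5)(0.30428) + (1/2)(0.49525) = 0.57559.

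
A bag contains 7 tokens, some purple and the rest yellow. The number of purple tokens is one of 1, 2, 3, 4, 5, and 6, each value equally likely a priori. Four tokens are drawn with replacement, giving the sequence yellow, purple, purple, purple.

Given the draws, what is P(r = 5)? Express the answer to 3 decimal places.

0.308

The likelihood of the observed sequence under each hypothesis: P(data | r = 1) = (6/7)(1/7)(1/7)(1/7) = 0.002499; P(data | r = 2) = (5/7)(2/7)(2/7)(2/7) = 0.01666; P(data | r = 3) = (4/7)(3/7)(3/7)(3/7) = 0.044981; P(data | r = 4) = (3/7)(4/7)(4/7)(4/7) = 0.079967; P(data | r = 5) = (2/7)(5/7)(5/7)(5/7) = 0.10412; P(data | r = 6) = (1/7)(6/7)(6/7)(6/7) = 0.089963.
Weighting by the prior gives 1/6 · 0.002499 = 0.00041649, 1/6 · 0.01666 = 0.0027766, 1/6 · 0.044981 = 0.0074969, 1/6 · 0.079967 = 0.013328, 1/6 · 0.10412 = 0.017354, 1/6 · 0.089963 = 0.014994; with total 0.056365.
Hence P(r = 5 | data) = (0.017354) / (0.056365) = 0.30788.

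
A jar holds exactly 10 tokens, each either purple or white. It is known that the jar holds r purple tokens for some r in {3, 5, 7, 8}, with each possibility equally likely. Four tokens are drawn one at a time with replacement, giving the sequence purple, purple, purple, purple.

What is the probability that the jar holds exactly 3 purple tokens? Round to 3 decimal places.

Compute the likelihood of the observed sequence for each case: P(data | r = 3) = (3/10)(3/10)(3/10)(3/10) = 0.0081; P(data | r = 5) = (5/10)(5/10)(5/10)(5/10) = 0.0625; P(data | r = 7) = (7/10)(7/10)(7/10)(7/10) = 0.2401; P(data | r = 8) = (8/10)(8/10)(8/10)(8/10) = 0.4096.
The prior-weighted likelihoods are 1/4 · 0.0081 = 0.002025, 1/4 · 0.0625 = 0.015625, 1/4 · 0.2401 = 0.060025, 1/4 · 0.4096 = 0.1024; these sum to 0.18008.
So P(r = 3 | data) = (0.002025) / (0.18008) = 0.011245.

0.011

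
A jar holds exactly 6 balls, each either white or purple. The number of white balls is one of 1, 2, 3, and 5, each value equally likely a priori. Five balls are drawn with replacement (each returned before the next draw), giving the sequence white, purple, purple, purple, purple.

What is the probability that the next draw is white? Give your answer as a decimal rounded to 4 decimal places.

For each hypothesis, P(data | H) works out to: P(data | r = 1) = (1/6)(5/6)(5/6)(5/6)(5/6) = 0.080376; P(data | r = 2) = (2/6)(4/6)(4/6)(4/6)(4/6) = 0.065844; P(data | r = 3) = (3/6)(3/6)(3/6)(3/6)(3/6) = 0.03125; P(data | r = 5) = (5/6)(1/6)(1/6)(1/6)(1/6) = 0.000643.
The prior-weighted likelihoods are 1/4 · 0.080376 = 0.020094, 1/4 · 0.065844 = 0.016461, 1/4 · 0.03125 = 0.0078125, 1/4 · 0.000643 = 0.00016075; with total 0.044528.
The posterior is then P(r = 1 | data) = 0.45126, P(r = 2 | data) = 0.36968, P(r = 3 | data) = 0.17545, P(r = 5 | data) = 0.0036101.
The predictive probability is P(white next | data) = (1/6)(0.45126) + (1/3)(0.36968) + (1/2)(0.17545) + (5/6)(0.0036101) = 0.28917.

0.2892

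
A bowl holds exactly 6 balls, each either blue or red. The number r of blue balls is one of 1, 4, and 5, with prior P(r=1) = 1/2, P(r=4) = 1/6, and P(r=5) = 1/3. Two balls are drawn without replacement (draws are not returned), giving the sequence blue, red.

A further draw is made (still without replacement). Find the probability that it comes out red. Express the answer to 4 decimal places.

The likelihood of the observed sequence under each hypothesis: P(data | r = 1) = (1/6)(5/5) = 1/6; P(data | r = 4) = (4/6)(2/5) = 4/15; P(data | r = 5) = (5/6)(1/5) = 1/6.
The prior-weighted likelihoods are 1/2 · 1/6 = 1/12, 1/6 · 4/15 = 2/45, 1/3 · 1/6 = 1/18; summing to 11/60.
Dividing through by the total gives posterior P(r = 1 | data) = 5/11, P(r = 4 | data) = 8/33, P(r = 5 | data) = 10/33.
The predictive probability is P(red next | data) = (1)(5/11) + (1/4)(8/33) + (0)(10/33) = 17/33.

0.5152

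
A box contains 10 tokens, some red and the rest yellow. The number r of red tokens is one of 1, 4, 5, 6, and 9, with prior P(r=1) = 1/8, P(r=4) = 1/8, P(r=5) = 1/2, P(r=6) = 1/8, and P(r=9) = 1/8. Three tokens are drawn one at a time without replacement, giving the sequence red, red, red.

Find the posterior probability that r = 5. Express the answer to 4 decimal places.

0.2703

Compute the likelihood of the observed sequence for each case: P(data | r = 1) = (1/10)(0/9) = 0; P(data | r = 4) = (4/10)(3/9)(2/8) = 1/30; P(data | r = 5) = (5/10)(4/9)(3/8) = 1/12; P(data | r = 6) = (6/10)(5/9)(4/8) = 1/6; P(data | r = 9) = (9/10)(8/9)(7/8) = 7/10.
The prior-weighted likelihoods are 1/8 · 0 = 0, 1/8 · 1/30 = 1/240, 1/2 · 1/12 = 1/24, 1/8 · 1/6 = 1/48, 1/8 · 7/10 = 7/80; summing to 37/240.
So P(r = 5 | data) = (1/24) / (37/240) = 10/37.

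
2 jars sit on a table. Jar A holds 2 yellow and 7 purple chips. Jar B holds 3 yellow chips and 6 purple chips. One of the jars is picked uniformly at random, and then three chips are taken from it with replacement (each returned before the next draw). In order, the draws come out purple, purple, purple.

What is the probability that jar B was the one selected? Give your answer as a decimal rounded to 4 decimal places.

0.3864

Under each hypothesis, the probability of the observed sequence is: P(data | jar A) = (7/9)(7/9)(7/9) = 0.47051; P(data | jar B) = (6/9)(6/9)(6/9) = 0.2963.
The prior-weighted likelihoods are 1/2 · 0.47051 = 0.23525, 1/2 · 0.2963 = 0.14815; with total 0.3834.
Hence P(jar B | data) = (0.14815) / (0.3834) = 0.3864.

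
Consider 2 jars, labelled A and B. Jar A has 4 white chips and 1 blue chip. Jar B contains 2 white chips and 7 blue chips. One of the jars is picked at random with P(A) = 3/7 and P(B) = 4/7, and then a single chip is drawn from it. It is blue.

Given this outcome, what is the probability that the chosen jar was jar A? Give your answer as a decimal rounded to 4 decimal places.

The likelihood of this draw under each hypothesis: P(data | jar A) = (1/5) = 1/5; P(data | jar B) = (7/9) = 7/9.
Multiplying each by its prior: 3/7 · 1/5 = 3/35, 4/7 · 7/9 = 4/9; these sum to 167/315.
So P(jar A | data) = (3/35) / (167/315) = 27/167.

0.1617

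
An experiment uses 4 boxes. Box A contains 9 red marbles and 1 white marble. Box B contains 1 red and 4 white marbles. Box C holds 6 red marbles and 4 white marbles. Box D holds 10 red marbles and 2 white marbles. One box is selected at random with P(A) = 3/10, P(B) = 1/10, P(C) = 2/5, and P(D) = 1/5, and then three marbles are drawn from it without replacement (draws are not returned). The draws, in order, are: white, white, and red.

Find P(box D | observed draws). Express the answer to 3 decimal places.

The likelihood of the observed sequence under each hypothesis: P(data | box A) = (1/10)(0/9) = 0; P(data | box B) = (4/5)(3/4)(1/3) = 1/5; P(data | box C) = (4/10)(3/9)(6/8) = 1/10; P(data | box D) = (2/12)(1/11)(10/10) = 1/66.
The prior-weighted likelihoods are 3/10 · 0 = 0, 1/10 · 1/5 = 1/50, 2/5 · 1/10 = 1/25, 1/5 · 1/66 = 1/330; with total 52/825.
So P(box D | data) = (1/330) / (52/825) = 5/104.

0.048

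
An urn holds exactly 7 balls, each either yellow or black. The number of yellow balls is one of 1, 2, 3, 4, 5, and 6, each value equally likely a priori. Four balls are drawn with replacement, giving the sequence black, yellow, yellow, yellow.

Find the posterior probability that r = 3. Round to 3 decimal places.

Compute the likelihood of the observed sequence for each case: P(data | r = 1) = (6/7)(1/7)(1/7)(1/7) = 0.002499; P(data | r = 2) = (5/7)(2/7)(2/7)(2/7) = 0.01666; P(data | r = 3) = (4/7)(3/7)(3/7)(3/7) = 0.044981; P(data | r = 4) = (3/7)(4/7)(4/7)(4/7) = 0.079967; P(data | r = 5) = (2/7)(5/7)(5/7)(5/7) = 0.10412; P(data | r = 6) = (1/7)(6/7)(6/7)(6/7) = 0.089963.
Multiplying each by its prior: 1/6 · 0.002499 = 0.00041649, 1/6 · 0.01666 = 0.0027766, 1/6 · 0.044981 = 0.0074969, 1/6 · 0.079967 = 0.013328, 1/6 · 0.10412 = 0.017354, 1/6 · 0.089963 = 0.014994; these sum to 0.056365.
So P(r = 3 | data) = (0.0074969) / (0.056365) = 0.133.

0.133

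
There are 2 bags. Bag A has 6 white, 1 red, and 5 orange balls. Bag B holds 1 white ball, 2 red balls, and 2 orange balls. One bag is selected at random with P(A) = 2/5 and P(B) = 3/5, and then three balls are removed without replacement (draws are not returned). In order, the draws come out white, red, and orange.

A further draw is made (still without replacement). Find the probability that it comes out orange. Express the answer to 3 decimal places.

The likelihood of the observed sequence under each hypothesis: P(data | bag A) = (6/12)(1/11)(5/10) = 1/44; P(data | bag B) = (1/5)(2/4)(2/3) = 1/15.
The prior-weighted likelihoods are 2/5 · 1/44 = 1/110, 3/5 · 1/15 = 1/25; summing to 27/550.
Dividing through by the total gives posterior P(bag A | data) = 5/27, P(bag B | data) = 22/27.
Averaging over the posterior, P(orange next | data) = (4/9)(5/27) + (1/2)(22/27) = 119/243.

0.490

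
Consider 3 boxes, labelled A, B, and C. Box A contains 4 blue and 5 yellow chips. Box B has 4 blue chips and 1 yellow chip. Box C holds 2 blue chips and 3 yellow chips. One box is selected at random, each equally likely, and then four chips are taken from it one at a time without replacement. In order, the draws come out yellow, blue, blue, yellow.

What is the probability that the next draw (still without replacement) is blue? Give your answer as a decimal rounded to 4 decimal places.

0.1770

Under each hypothesis, the probability of the observed sequence is: P(data | box A) = (5/9)(4/8)(3/7)(4/6) = 0.079365; P(data | box B) = (1/5)(4/4)(3/3)(0/2) = 0; P(data | box C) = (3/5)(2/4)(1/3)(2/2) = 0.1.
Weighting by the prior gives 1/3 · 0.079365 = 0.026455, 1/3 · 0 = 0, 1/3 · 0.1 = 0.033333; these sum to 0.059788.
Dividing through by the total gives posterior P(box A | data) = 0.44248, P(box B | data) = 0, P(box C | data) = 0.55752.
Averaging over the posterior, P(blue next | data) = (2/5)(0.44248) + (0)(0.55752) = 0.17699.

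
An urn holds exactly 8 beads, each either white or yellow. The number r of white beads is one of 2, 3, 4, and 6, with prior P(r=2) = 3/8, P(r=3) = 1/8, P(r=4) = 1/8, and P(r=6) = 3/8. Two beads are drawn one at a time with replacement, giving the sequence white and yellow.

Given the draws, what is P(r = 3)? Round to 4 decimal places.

0.1456

Compute the likelihood of the observed sequence for each case: P(data | r = 2) = (2/8)(6/8) = 3/16; P(data | r = 3) = (3/8)(5/8) = 15/64; P(data | r = 4) = (4/8)(4/8) = 1/4; P(data | r = 6) = (6/8)(2/8) = 3/16.
The prior-weighted likelihoods are 3/8 · 3/16 = 9/128, 1/8 · 15/64 = 15/512, 1/8 · 1/4 = 1/32, 3/8 · 3/16 = 9/128; these sum to 103/512.
So P(r = 3 | data) = (15/512) / (103/512) = 15/103.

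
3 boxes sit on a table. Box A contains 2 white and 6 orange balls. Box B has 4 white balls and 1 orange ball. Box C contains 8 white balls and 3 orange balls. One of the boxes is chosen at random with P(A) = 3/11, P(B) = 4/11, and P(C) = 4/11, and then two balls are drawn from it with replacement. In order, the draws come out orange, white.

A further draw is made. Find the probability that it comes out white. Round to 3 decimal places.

0.616

For each hypothesis, P(data | H) works out to: P(data | box A) = (6/8)(2/8) = 0.1875; P(data | box B) = (1/5)(4/5) = 0.16; P(data | box C) = (3/11)(8/11) = 0.19835.
Multiplying each by its prior: 3/11 · 0.1875 = 0.051136, 4/11 · 0.16 = 0.058182, 4/11 · 0.19835 = 0.072126; with total 0.18144.
Dividing through by the total gives posterior P(box A | data) = 0.28183, P(box B | data) = 0.32066, P(box C | data) = 0.39751.
So P(white next | data) = Σ P(white next | H) P(H | data) = (1/4)(0.28183) + (4/5)(0.32066) + (8/11)(0.39751) = 0.61608.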